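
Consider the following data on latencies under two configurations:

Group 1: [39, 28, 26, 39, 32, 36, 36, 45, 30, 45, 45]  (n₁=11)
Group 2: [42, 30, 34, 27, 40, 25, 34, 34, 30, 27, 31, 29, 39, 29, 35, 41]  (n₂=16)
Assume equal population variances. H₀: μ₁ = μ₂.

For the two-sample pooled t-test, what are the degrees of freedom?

df = n₁ + n₂ − 2 = 11 + 16 − 2 = 25

degrees of freedom = 25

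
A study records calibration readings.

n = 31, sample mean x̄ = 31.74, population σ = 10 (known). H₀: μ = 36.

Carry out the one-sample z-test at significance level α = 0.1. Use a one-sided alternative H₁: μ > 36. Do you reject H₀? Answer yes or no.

reject H₀: no

SE = σ/√n = 10/√31 = 1.7961
z = (x̄−μ₀)/SE = (31.74−36)/1.7961 = -2.3719
p-value (one-sided, H₁ greater) = 0.99115
At α=0.1: p ≥ α → fail to reject H₀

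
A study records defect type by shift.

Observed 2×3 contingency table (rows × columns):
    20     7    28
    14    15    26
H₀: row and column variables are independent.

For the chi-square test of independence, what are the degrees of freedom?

degrees of freedom = 2

df = (r−1)(c−1) = (2−1)·(3−1) = 2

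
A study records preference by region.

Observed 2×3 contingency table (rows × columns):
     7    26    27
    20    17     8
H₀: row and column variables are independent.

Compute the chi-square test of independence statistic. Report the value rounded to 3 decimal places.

Row totals [60, 45], col totals [27, 43, 35], n=105
χ² = (7−15.43)²/15.43 + (26−24.57)²/24.57 + (27−20.00)²/20.00 + (20−11.57)²/11.57 + (17−18.43)²/18.43 + (8−15.00)²/15.00 = 16.6543
df = 2

test statistic = 16.654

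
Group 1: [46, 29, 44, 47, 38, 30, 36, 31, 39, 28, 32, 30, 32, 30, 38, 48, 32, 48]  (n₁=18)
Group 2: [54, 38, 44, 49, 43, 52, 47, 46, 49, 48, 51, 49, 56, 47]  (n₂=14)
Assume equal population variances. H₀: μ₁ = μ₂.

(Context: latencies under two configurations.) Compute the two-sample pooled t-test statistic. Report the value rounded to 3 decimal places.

x̄₁=36.556, s₁=7.188, n₁=18
x̄₂=48.071, s₂=4.599, n₂=14
s_p² = [17·7.188² + 13·4.599²]/30 = 38.4458
SE = √(s_p²·(1/18+1/14)) = 2.2095
t = (36.556−48.071)/2.2095 = -5.2119
df = 30

test statistic = -5.212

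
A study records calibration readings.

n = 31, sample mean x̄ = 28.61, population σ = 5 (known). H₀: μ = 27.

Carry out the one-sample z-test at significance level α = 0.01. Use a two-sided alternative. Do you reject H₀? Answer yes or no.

reject H₀: no

SE = σ/√n = 5/√31 = 0.8980
z = (x̄−μ₀)/SE = (28.61−27)/0.8980 = 1.7928
p-value (two-sided) = 0.07300
At α=0.01: p ≥ α → fail to reject H₀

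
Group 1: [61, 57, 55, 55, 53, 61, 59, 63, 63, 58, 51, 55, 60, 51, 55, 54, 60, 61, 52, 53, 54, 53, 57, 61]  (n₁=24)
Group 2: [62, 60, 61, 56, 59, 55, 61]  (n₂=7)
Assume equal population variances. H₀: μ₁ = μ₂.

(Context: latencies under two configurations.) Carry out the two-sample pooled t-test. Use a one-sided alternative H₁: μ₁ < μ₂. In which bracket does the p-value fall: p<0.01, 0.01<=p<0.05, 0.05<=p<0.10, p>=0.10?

x̄₁=56.750, s₁=3.825, n₁=24
x̄₂=59.143, s₂=2.673, n₂=7
s_p² = [23·3.825² + 6·2.673²]/29 = 13.0813
SE = √(s_p²·(1/24+1/7)) = 1.5536
t = (56.750−59.143)/1.5536 = -1.5402
df = 29
p-value (one-sided, H₁ less) = 0.06718
→ bracket: 0.05<=p<0.10

p-value bracket: 0.05<=p<0.10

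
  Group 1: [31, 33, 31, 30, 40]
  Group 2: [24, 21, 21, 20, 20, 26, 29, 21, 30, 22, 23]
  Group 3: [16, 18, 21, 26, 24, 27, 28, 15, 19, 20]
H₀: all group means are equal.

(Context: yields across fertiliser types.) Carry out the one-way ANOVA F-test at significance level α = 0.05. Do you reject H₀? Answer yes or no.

reject H₀: yes

Group means [33.00, 23.36, 21.40], grand mean 24.462
SSB = Σnᵢ(x̄ᵢ−x̄)² = 471.516; SSW = ΣΣ(x−x̄ᵢ)² = 382.945
MSB = 471.516/2 = 235.7580; MSW = 382.945/23 = 16.6498
F = MSB/MSW = 14.1598
df = (2, 23)
p-value (upper-tail) = 0.00010
At α=0.05: p < α → reject H₀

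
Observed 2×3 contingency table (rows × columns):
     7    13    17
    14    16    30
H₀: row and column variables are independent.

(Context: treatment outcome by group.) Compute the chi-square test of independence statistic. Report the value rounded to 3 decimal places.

Row totals [37, 60], col totals [21, 29, 47], n=97
χ² = (7−8.01)²/8.01 + (13−11.06)²/11.06 + (17−17.93)²/17.93 + (14−12.99)²/12.99 + (16−17.94)²/17.94 + (30−29.07)²/29.07 = 0.8326
df = 2

test statistic = 0.833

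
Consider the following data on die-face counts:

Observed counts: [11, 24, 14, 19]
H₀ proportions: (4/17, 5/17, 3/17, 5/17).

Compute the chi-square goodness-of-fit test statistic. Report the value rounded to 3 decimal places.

n = 68; E_i = n·p_i = [16.00, 20.00, 12.00, 20.00]
χ² = (11−16.00)²/16.00 + (24−20.00)²/20.00 + (14−12.00)²/12.00 + (19−20.00)²/20.00 = 2.7458
df = 3

test statistic = 2.746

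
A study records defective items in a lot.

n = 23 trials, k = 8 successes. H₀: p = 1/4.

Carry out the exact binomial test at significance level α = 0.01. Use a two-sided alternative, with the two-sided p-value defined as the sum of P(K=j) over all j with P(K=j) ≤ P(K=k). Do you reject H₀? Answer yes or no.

reject H₀: no

Exact binomial: n=23, k=8, p₀=1/4=0.2500
P(X=j) = C(n,j)·p₀^j·(1−p₀)^(n−j); p = Σ P(X=j) over j with P(X=j) ≤ P(X=8)
p-value (two-sided) = 0.33326
At α=0.01: p ≥ α → fail to reject H₀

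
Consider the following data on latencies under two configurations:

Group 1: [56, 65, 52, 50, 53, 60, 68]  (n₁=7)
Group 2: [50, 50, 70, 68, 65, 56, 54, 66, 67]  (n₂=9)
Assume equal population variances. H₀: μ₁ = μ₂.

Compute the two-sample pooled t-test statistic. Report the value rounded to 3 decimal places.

x̄₁=57.714, s₁=6.849, n₁=7
x̄₂=60.667, s₂=8.078, n₂=9
s_p² = [6·6.849² + 8·8.078²]/14 = 57.3878
SE = √(s_p²·(1/7+1/9)) = 3.8177
t = (57.714−60.667)/3.8177 = -0.7733
df = 14

test statistic = -0.773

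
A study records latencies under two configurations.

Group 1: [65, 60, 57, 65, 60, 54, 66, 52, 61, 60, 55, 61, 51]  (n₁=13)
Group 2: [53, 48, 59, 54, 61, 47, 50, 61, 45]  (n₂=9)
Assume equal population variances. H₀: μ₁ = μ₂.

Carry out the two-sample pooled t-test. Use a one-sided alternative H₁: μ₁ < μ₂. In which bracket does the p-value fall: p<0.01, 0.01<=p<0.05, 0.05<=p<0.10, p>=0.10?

p-value bracket: p>=0.10

x̄₁=59.000, s₁=4.916, n₁=13
x̄₂=53.111, s₂=6.112, n₂=9
s_p² = [12·4.916² + 8·6.112²]/20 = 29.4444
SE = √(s_p²·(1/13+1/9)) = 2.3530
t = (59.000−53.111)/2.3530 = 2.5027
df = 20
p-value (one-sided, H₁ less) = 0.98944
→ bracket: p>=0.10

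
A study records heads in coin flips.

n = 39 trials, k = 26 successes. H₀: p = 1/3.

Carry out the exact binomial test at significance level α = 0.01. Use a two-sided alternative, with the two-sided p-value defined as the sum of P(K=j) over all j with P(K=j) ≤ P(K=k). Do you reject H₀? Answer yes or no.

Exact binomial: n=39, k=26, p₀=1/3=0.3333
P(X=j) = C(n,j)·p₀^j·(1−p₀)^(n−j); p = Σ P(X=j) over j with P(X=j) ≤ P(X=26)
p-value (two-sided) = 0.00002
At α=0.01: p < α → reject H₀

reject H₀: yes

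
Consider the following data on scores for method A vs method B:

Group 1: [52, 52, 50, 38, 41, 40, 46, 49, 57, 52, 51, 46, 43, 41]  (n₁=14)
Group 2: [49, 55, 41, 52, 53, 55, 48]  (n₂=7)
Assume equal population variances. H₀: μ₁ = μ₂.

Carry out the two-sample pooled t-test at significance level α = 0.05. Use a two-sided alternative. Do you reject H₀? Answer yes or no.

x̄₁=47.000, s₁=5.711, n₁=14
x̄₂=50.429, s₂=4.962, n₂=7
s_p² = [13·5.711² + 6·4.962²]/19 = 30.0902
SE = √(s_p²·(1/14+1/7)) = 2.5393
t = (47.000−50.429)/2.5393 = -1.3502
df = 19
p-value (two-sided) = 0.19281
At α=0.05: p ≥ α → fail to reject H₀

reject H₀: no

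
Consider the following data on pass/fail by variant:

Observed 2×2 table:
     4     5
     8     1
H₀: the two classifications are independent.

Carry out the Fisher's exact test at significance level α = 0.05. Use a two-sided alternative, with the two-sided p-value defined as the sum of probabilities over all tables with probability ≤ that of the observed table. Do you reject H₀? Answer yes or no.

Margins: r₁=9, r₂=9, c₁=12, c₂=6, n=18
p_obs = C(9,4)·C(9,8)/C(18,12); sum pmf over tables with pmf ≤ p_obs
p-value (two-sided) = 0.13122
At α=0.05: p ≥ α → fail to reject H₀

reject H₀: no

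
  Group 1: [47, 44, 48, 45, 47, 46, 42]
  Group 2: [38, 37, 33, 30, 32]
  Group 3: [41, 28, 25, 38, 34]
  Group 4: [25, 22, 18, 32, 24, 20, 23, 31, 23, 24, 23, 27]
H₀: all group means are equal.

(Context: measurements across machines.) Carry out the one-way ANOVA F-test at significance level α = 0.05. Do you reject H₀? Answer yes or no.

Group means [45.57, 34.00, 33.20, 24.33], grand mean 32.655
SSB = Σnᵢ(x̄ᵢ−x̄)² = 2009.371; SSW = ΣΣ(x−x̄ᵢ)² = 431.181
MSB = 2009.371/3 = 669.7903; MSW = 431.181/25 = 17.2472
F = MSB/MSW = 38.8346
df = (3, 25)
p-value (upper-tail) = 0.00000
At α=0.05: p < α → reject H₀

reject H₀: yes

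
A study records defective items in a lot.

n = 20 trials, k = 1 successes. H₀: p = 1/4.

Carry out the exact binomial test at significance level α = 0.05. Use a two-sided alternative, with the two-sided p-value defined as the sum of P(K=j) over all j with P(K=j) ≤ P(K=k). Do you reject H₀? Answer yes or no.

Exact binomial: n=20, k=1, p₀=1/4=0.2500
P(X=j) = C(n,j)·p₀^j·(1−p₀)^(n−j); p = Σ P(X=j) over j with P(X=j) ≤ P(X=1)
p-value (two-sided) = 0.03818
At α=0.05: p < α → reject H₀

reject H₀: yes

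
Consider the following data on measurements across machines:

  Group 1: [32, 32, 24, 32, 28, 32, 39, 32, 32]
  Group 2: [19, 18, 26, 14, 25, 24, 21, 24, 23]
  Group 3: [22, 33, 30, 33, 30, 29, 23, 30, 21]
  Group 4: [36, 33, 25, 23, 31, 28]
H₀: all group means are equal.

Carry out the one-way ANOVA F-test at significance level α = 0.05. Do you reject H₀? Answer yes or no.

Group means [31.44, 21.56, 27.89, 29.33], grand mean 27.394
SSB = Σnᵢ(x̄ᵢ−x̄)² = 479.212; SSW = ΣΣ(x−x̄ᵢ)² = 542.667
MSB = 479.212/3 = 159.7374; MSW = 542.667/29 = 18.7126
F = MSB/MSW = 8.5363
df = (3, 29)
p-value (upper-tail) = 0.00032
At α=0.05: p < α → reject H₀

reject H₀: yes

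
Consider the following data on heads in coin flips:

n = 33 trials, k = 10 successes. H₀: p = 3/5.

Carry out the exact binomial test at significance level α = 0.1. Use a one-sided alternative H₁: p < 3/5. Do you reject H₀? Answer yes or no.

reject H₀: yes

Exact binomial: n=33, k=10, p₀=3/5=0.6000
P(X≤10) from Σ C(n,i)·p₀^i·(1−p₀)^(n−i)
p-value (one-sided, H₁ less) = 0.00054
At α=0.1: p < α → reject H₀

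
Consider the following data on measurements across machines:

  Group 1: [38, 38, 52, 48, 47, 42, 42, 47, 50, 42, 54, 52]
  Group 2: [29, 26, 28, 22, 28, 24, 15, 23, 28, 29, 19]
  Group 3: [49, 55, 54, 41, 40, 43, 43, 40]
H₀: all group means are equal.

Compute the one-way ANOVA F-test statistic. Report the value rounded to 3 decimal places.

test statistic = 55.182

Group means [46.00, 24.64, 45.62], grand mean 38.323
SSB = Σnᵢ(x̄ᵢ−x̄)² = 3194.354; SSW = ΣΣ(x−x̄ᵢ)² = 810.420
MSB = 3194.354/2 = 1597.1769; MSW = 810.420/28 = 28.9436
F = MSB/MSW = 55.1824
df = (2, 28)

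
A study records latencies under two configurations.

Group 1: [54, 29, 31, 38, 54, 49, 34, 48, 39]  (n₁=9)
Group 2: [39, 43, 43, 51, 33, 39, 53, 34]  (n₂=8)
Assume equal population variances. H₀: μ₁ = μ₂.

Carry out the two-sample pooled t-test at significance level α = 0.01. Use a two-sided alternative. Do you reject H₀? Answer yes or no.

reject H₀: no

x̄₁=41.778, s₁=9.692, n₁=9
x̄₂=41.875, s₂=7.240, n₂=8
s_p² = [8·9.692² + 7·7.240²]/15 = 74.5620
SE = √(s_p²·(1/9+1/8)) = 4.1958
t = (41.778−41.875)/4.1958 = -0.0232
df = 15
p-value (two-sided) = 0.98182
At α=0.01: p ≥ α → fail to reject H₀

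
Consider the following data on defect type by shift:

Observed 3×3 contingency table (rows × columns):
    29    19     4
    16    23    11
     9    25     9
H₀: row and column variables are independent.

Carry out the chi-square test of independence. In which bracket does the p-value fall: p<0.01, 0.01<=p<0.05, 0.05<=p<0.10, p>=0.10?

p-value bracket: p<0.01

Row totals [52, 50, 43], col totals [54, 67, 24], n=145
χ² = (29−19.37)²/19.37 + (19−24.03)²/24.03 + (4−8.61)²/8.61 + (16−18.62)²/18.62 + (23−23.10)²/23.10 + (11−8.28)²/8.28 + (9−16.01)²/16.01 + (25−19.87)²/19.87 + (9−7.12)²/7.12 = 14.4721
df = 4
p-value (upper-tail) = 0.00593
→ bracket: p<0.01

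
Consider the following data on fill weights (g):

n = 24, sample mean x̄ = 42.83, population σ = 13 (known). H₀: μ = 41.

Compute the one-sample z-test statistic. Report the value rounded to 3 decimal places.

test statistic = 0.690

SE = σ/√n = 13/√24 = 2.6536
z = (x̄−μ₀)/SE = (42.83−41)/2.6536 = 0.6896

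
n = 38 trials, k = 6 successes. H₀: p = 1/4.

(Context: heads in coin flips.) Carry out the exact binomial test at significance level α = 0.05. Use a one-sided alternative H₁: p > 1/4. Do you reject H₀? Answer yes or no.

Exact binomial: n=38, k=6, p₀=1/4=0.2500
P(X≥6) from Σ C(n,i)·p₀^i·(1−p₀)^(n−i)
p-value (one-sided, H₁ greater) = 0.93955
At α=0.05: p ≥ α → fail to reject H₀

reject H₀: no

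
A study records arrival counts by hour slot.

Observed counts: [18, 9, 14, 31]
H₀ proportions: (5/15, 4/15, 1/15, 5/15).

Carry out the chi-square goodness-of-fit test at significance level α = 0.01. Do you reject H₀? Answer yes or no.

n = 72; E_i = n·p_i = [24.00, 19.20, 4.80, 24.00]
χ² = (18−24.00)²/24.00 + (9−19.20)²/19.20 + (14−4.80)²/4.80 + (31−24.00)²/24.00 = 26.5938
df = 3
p-value (upper-tail) = 0.00001
At α=0.01: p < α → reject H₀

reject H₀: yes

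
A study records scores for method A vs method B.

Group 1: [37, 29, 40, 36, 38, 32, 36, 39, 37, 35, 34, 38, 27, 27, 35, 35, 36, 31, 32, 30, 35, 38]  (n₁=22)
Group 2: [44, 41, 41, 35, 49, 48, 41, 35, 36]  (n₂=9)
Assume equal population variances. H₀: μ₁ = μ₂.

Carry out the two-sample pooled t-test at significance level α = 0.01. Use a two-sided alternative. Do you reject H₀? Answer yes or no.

reject H₀: yes

x̄₁=34.409, s₁=3.750, n₁=22
x̄₂=41.111, s₂=5.231, n₂=9
s_p² = [21·3.750² + 8·5.231²]/29 = 17.7313
SE = √(s_p²·(1/22+1/9)) = 1.6662
t = (34.409−41.111)/1.6662 = -4.0224
df = 29
p-value (two-sided) = 0.00038
At α=0.01: p < α → reject H₀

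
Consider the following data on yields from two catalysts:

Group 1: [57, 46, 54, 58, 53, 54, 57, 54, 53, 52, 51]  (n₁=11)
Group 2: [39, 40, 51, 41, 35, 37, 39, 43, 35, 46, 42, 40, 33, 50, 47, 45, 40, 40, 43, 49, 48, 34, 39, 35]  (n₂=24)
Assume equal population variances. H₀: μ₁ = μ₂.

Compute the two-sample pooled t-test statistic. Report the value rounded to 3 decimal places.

x̄₁=53.545, s₁=3.328, n₁=11
x̄₂=41.292, s₂=5.238, n₂=24
s_p² = [10·3.328² + 23·5.238²]/33 = 22.4753
SE = √(s_p²·(1/11+1/24)) = 1.7262
t = (53.545−41.292)/1.7262 = 7.0988
df = 33

test statistic = 7.099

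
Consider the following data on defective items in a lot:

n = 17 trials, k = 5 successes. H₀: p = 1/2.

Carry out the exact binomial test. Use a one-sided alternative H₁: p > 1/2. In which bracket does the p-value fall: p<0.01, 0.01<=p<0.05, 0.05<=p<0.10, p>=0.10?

p-value bracket: p>=0.10

Exact binomial: n=17, k=5, p₀=1/2=0.5000
P(X≥5) from Σ C(n,i)·p₀^i·(1−p₀)^(n−i)
p-value (one-sided, H₁ greater) = 0.97548
→ bracket: p>=0.10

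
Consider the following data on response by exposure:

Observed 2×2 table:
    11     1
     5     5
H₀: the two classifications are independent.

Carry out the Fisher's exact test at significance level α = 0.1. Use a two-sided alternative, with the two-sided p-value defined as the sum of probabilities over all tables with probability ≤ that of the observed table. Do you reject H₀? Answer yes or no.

reject H₀: yes

Margins: r₁=12, r₂=10, c₁=16, c₂=6, n=22
p_obs = C(12,11)·C(10,5)/C(22,16); sum pmf over tables with pmf ≤ p_obs
p-value (two-sided) = 0.05573
At α=0.1: p < α → reject H₀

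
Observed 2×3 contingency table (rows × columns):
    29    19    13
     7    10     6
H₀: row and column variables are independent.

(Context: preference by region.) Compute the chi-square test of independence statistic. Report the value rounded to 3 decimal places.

Row totals [61, 23], col totals [36, 29, 19], n=84
χ² = (29−26.14)²/26.14 + (19−21.06)²/21.06 + (13−13.80)²/13.80 + (7−9.86)²/9.86 + (10−7.94)²/7.94 + (6−5.20)²/5.20 = 2.0444
df = 2

test statistic = 2.044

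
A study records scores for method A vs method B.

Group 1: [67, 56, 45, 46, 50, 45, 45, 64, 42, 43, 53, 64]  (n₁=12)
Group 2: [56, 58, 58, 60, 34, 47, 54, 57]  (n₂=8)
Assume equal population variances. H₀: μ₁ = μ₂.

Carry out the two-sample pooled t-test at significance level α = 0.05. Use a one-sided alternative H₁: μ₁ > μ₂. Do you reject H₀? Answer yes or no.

x̄₁=51.667, s₁=9.029, n₁=12
x̄₂=53.000, s₂=8.635, n₂=8
s_p² = [11·9.029² + 7·8.635²]/18 = 78.8148
SE = √(s_p²·(1/12+1/8)) = 4.0521
t = (51.667−53.000)/4.0521 = -0.3290
df = 18
p-value (one-sided, H₁ greater) = 0.62704
At α=0.05: p ≥ α → fail to reject H₀

reject H₀: no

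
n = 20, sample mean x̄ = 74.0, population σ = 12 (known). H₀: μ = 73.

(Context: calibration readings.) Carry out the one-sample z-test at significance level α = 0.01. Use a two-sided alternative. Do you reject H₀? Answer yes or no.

SE = σ/√n = 12/√20 = 2.6833
z = (x̄−μ₀)/SE = (74.0−73)/2.6833 = 0.3727
p-value (two-sided) = 0.70939
At α=0.01: p ≥ α → fail to reject H₀

reject H₀: no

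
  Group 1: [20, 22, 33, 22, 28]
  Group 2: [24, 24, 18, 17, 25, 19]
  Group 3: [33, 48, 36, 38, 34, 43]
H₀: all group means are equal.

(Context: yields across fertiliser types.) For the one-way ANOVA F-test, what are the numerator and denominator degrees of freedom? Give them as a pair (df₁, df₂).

degrees of freedom = [2, 14]

k = 3 groups, N = 17 total
df = (k−1, N−k) = (3−1, 17−3) = (2, 14)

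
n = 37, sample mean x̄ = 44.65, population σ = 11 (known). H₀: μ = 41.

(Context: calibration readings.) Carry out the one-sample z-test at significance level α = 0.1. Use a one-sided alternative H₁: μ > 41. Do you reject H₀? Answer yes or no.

SE = σ/√n = 11/√37 = 1.8084
z = (x̄−μ₀)/SE = (44.65−41)/1.8084 = 2.0184
p-value (one-sided, H₁ greater) = 0.02178
At α=0.1: p < α → reject H₀

reject H₀: yes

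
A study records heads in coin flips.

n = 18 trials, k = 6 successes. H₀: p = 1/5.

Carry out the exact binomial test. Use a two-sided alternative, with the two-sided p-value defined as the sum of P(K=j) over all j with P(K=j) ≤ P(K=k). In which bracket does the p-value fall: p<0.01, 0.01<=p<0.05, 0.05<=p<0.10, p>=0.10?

p-value bracket: p>=0.10

Exact binomial: n=18, k=6, p₀=1/5=0.2000
P(X=j) = C(n,j)·p₀^j·(1−p₀)^(n−j); p = Σ P(X=j) over j with P(X=j) ≤ P(X=6)
p-value (two-sided) = 0.23200
→ bracket: p>=0.10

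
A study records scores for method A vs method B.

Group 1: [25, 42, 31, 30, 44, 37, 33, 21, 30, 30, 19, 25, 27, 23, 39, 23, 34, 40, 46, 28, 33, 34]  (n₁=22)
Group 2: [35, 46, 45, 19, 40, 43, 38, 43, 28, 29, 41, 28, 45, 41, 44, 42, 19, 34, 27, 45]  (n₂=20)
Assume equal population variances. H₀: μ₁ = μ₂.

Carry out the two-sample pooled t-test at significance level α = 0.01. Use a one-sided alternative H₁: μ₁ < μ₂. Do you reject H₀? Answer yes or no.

x̄₁=31.545, s₁=7.520, n₁=22
x̄₂=36.600, s₂=8.720, n₂=20
s_p² = [21·7.520² + 19·8.720²]/40 = 65.8064
SE = √(s_p²·(1/22+1/20)) = 2.5063
t = (31.545−36.600)/2.5063 = -2.0167
df = 40
p-value (one-sided, H₁ less) = 0.02524
At α=0.01: p ≥ α → fail to reject H₀

reject H₀: no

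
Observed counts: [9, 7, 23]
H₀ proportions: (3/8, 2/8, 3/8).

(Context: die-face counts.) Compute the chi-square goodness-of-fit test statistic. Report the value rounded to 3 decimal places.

test statistic = 7.735

n = 39; E_i = n·p_i = [14.62, 9.75, 14.62]
χ² = (9−14.62)²/14.62 + (7−9.75)²/9.75 + (23−14.62)²/14.62 = 7.7350
df = 2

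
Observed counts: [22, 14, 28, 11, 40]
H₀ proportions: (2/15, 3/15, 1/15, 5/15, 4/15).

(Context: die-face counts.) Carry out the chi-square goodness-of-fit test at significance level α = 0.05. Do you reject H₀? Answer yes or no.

reject H₀: yes

n = 115; E_i = n·p_i = [15.33, 23.00, 7.67, 38.33, 30.67]
χ² = (22−15.33)²/15.33 + (14−23.00)²/23.00 + (28−7.67)²/7.67 + (11−38.33)²/38.33 + (40−30.67)²/30.67 = 82.6783
df = 4
p-value (upper-tail) = 0.00000
At α=0.05: p < α → reject H₀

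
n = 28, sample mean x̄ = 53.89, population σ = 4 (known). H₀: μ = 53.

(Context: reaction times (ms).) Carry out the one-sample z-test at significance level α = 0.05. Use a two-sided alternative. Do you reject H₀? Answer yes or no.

SE = σ/√n = 4/√28 = 0.7559
z = (x̄−μ₀)/SE = (53.89−53)/0.7559 = 1.1774
p-value (two-sided) = 0.23905
At α=0.05: p ≥ α → fail to reject H₀

reject H₀: no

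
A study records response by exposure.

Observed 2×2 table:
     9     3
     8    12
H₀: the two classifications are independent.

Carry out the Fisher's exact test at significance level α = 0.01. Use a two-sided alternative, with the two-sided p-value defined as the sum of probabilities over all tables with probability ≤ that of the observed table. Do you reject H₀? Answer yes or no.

Margins: r₁=12, r₂=20, c₁=17, c₂=15, n=32
p_obs = C(12,9)·C(20,8)/C(32,17); sum pmf over tables with pmf ≤ p_obs
p-value (two-sided) = 0.07587
At α=0.01: p ≥ α → fail to reject H₀

reject H₀: no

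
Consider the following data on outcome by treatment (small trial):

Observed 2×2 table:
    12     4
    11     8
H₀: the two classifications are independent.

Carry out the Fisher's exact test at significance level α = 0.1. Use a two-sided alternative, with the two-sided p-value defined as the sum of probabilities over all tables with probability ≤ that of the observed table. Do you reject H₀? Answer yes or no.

Margins: r₁=16, r₂=19, c₁=23, c₂=12, n=35
p_obs = C(16,12)·C(19,11)/C(35,23); sum pmf over tables with pmf ≤ p_obs
p-value (two-sided) = 0.47586
At α=0.1: p ≥ α → fail to reject H₀

reject H₀: no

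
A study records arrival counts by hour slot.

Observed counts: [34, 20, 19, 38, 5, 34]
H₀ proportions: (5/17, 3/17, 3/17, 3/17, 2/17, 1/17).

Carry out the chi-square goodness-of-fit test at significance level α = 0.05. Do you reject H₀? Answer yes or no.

reject H₀: yes

n = 150; E_i = n·p_i = [44.12, 26.47, 26.47, 26.47, 17.65, 8.82]
χ² = (34−44.12)²/44.12 + (20−26.47)²/26.47 + (19−26.47)²/26.47 + (38−26.47)²/26.47 + (5−17.65)²/17.65 + (34−8.82)²/8.82 = 91.9327
df = 5
p-value (upper-tail) = 0.00000
At α=0.05: p < α → reject H₀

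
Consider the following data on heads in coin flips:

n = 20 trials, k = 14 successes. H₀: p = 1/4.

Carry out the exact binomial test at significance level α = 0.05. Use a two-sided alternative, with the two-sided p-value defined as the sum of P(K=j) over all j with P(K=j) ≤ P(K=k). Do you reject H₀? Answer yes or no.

Exact binomial: n=20, k=14, p₀=1/4=0.2500
P(X=j) = C(n,j)·p₀^j·(1−p₀)^(n−j); p = Σ P(X=j) over j with P(X=j) ≤ P(X=14)
p-value (two-sided) = 0.00003
At α=0.05: p < α → reject H₀

reject H₀: yes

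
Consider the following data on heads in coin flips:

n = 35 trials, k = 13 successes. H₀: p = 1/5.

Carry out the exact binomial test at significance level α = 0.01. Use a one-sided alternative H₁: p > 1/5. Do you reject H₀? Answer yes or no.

reject H₀: no

Exact binomial: n=35, k=13, p₀=1/5=0.2000
P(X≥13) from Σ C(n,i)·p₀^i·(1−p₀)^(n−i)
p-value (one-sided, H₁ greater) = 0.01418
At α=0.01: p ≥ α → fail to reject H₀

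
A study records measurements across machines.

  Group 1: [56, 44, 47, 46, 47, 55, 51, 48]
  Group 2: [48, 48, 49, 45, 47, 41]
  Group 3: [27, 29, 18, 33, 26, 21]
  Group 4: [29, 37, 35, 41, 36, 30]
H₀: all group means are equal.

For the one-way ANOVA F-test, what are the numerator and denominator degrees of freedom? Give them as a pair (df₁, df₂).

k = 4 groups, N = 26 total
df = (k−1, N−k) = (4−1, 26−4) = (3, 22)

degrees of freedom = [3, 22]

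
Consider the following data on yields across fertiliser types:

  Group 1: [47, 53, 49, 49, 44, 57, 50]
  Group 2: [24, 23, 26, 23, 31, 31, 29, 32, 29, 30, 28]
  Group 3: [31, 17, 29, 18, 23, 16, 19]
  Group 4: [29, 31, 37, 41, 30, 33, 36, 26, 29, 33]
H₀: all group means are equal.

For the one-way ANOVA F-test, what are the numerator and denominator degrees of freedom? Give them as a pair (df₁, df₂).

k = 4 groups, N = 35 total
df = (k−1, N−k) = (4−1, 35−4) = (3, 31)

degrees of freedom = [3, 31]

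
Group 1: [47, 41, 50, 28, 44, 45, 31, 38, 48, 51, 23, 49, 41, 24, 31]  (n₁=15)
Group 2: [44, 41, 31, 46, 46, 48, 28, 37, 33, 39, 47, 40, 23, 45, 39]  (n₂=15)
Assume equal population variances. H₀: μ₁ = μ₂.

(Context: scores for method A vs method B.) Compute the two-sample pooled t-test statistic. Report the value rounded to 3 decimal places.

test statistic = 0.084

x̄₁=39.400, s₁=9.664, n₁=15
x̄₂=39.133, s₂=7.511, n₂=15
s_p² = [14·9.664² + 14·7.511²]/28 = 74.9048
SE = √(s_p²·(1/15+1/15)) = 3.1603
t = (39.400−39.133)/3.1603 = 0.0844
df = 28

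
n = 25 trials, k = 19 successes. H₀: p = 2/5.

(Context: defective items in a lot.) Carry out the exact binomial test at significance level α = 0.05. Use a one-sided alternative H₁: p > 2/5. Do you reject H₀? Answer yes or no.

Exact binomial: n=25, k=19, p₀=2/5=0.4000
P(X≥19) from Σ C(n,i)·p₀^i·(1−p₀)^(n−i)
p-value (one-sided, H₁ greater) = 0.00028
At α=0.05: p < α → reject H₀

reject H₀: yes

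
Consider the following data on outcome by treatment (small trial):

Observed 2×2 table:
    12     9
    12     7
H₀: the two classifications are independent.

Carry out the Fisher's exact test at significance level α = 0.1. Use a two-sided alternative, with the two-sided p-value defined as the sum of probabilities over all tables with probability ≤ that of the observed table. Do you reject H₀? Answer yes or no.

reject H₀: no

Margins: r₁=21, r₂=19, c₁=24, c₂=16, n=40
p_obs = C(21,12)·C(19,12)/C(40,24); sum pmf over tables with pmf ≤ p_obs
p-value (two-sided) = 0.75530
At α=0.1: p ≥ α → fail to reject H₀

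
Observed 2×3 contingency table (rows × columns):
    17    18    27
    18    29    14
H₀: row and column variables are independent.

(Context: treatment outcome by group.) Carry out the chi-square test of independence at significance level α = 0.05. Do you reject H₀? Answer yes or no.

reject H₀: yes

Row totals [62, 61], col totals [35, 47, 41], n=123
χ² = (17−17.64)²/17.64 + (18−23.69)²/23.69 + (27−20.67)²/20.67 + (18−17.36)²/17.36 + (29−23.31)²/23.31 + (14−20.33)²/20.33 = 6.7173
df = 2
p-value (upper-tail) = 0.03478
At α=0.05: p < α → reject H₀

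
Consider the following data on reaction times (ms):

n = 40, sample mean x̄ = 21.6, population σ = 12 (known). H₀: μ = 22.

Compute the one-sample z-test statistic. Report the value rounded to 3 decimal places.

SE = σ/√n = 12/√40 = 1.8974
z = (x̄−μ₀)/SE = (21.6−22)/1.8974 = -0.2108

test statistic = -0.211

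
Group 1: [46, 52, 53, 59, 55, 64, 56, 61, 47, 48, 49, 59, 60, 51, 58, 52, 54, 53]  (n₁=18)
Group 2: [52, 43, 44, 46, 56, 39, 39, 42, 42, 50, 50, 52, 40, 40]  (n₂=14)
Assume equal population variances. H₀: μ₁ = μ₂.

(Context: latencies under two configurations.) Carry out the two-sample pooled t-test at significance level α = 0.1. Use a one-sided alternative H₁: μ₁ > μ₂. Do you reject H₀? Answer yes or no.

x̄₁=54.278, s₁=5.131, n₁=18
x̄₂=45.357, s₂=5.638, n₂=14
s_p² = [17·5.131² + 13·5.638²]/30 = 28.6942
SE = √(s_p²·(1/18+1/14)) = 1.9088
t = (54.278−45.357)/1.9088 = 4.6733
df = 30
p-value (one-sided, H₁ greater) = 0.00003
At α=0.1: p < α → reject H₀

reject H₀: yes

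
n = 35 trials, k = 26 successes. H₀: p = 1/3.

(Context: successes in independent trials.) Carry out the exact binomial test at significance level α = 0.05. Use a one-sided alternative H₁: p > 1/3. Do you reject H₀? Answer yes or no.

Exact binomial: n=35, k=26, p₀=1/3=0.3333
P(X≥26) from Σ C(n,i)·p₀^i·(1−p₀)^(n−i)
p-value (one-sided, H₁ greater) = 0.00000
At α=0.05: p < α → reject H₀

reject H₀: yes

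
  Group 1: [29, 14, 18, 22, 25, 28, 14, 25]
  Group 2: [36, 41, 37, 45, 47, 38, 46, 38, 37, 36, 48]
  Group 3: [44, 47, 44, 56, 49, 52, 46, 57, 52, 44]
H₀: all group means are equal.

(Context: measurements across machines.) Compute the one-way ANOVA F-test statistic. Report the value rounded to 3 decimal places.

Group means [21.88, 40.82, 49.10], grand mean 38.448
SSB = Σnᵢ(x̄ᵢ−x̄)² = 3393.761; SSW = ΣΣ(x−x̄ᵢ)² = 691.411
MSB = 3393.761/2 = 1696.8805; MSW = 691.411/26 = 26.5927
F = MSB/MSW = 63.8099
df = (2, 26)

test statistic = 63.810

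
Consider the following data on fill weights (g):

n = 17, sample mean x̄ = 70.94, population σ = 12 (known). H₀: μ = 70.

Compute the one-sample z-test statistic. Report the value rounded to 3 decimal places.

test statistic = 0.323

SE = σ/√n = 12/√17 = 2.9104
z = (x̄−μ₀)/SE = (70.94−70)/2.9104 = 0.3230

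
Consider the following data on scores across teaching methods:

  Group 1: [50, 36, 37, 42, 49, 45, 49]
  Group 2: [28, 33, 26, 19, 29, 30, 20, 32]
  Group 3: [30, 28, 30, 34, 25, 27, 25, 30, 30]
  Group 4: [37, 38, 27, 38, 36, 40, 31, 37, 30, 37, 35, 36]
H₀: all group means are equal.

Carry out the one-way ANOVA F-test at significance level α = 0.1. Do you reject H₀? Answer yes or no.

reject H₀: yes

Group means [44.00, 27.12, 28.78, 35.17], grand mean 33.500
SSB = Σnᵢ(x̄ᵢ−x̄)² = 1330.903; SSW = ΣΣ(x−x̄ᵢ)² = 620.097
MSB = 1330.903/3 = 443.6343; MSW = 620.097/32 = 19.3780
F = MSB/MSW = 22.8937
df = (3, 32)
p-value (upper-tail) = 0.00000
At α=0.1: p < α → reject H₀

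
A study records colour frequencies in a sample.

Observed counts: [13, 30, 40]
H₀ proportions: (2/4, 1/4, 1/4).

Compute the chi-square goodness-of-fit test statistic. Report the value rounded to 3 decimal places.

test statistic = 41.554

n = 83; E_i = n·p_i = [41.50, 20.75, 20.75]
χ² = (13−41.50)²/41.50 + (30−20.75)²/20.75 + (40−20.75)²/20.75 = 41.5542
df = 2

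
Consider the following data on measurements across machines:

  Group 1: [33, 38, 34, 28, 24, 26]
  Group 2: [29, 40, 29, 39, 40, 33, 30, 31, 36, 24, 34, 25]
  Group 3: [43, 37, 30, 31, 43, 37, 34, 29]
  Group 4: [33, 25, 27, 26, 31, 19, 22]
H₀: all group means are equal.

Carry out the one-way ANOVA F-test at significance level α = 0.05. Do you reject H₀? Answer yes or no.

reject H₀: yes

Group means [30.50, 32.50, 35.50, 26.14], grand mean 31.515
SSB = Σnᵢ(x̄ᵢ−x̄)² = 346.885; SSW = ΣΣ(x−x̄ᵢ)² = 827.357
MSB = 346.885/3 = 115.6284; MSW = 827.357/29 = 28.5296
F = MSB/MSW = 4.0529
df = (3, 29)
p-value (upper-tail) = 0.01602
At α=0.05: p < α → reject H₀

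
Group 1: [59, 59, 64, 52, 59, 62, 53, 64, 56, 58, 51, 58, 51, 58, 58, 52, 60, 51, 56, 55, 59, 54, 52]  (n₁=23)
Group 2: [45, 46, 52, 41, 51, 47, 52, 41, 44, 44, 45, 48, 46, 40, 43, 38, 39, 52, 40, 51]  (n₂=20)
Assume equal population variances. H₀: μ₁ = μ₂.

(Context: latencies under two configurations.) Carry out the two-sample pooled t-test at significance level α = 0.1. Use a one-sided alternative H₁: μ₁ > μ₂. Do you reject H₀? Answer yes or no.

reject H₀: yes

x̄₁=56.565, s₁=4.054, n₁=23
x̄₂=45.250, s₂=4.621, n₂=20
s_p² = [22·4.054² + 19·4.621²]/41 = 18.7171
SE = √(s_p²·(1/23+1/20)) = 1.3227
t = (56.565−45.250)/1.3227 = 8.5544
df = 41
p-value (one-sided, H₁ greater) = 0.00000
At α=0.1: p < α → reject H₀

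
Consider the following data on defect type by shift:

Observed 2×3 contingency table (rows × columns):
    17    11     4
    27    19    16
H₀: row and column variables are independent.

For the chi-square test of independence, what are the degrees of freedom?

degrees of freedom = 2

df = (r−1)(c−1) = (2−1)·(3−1) = 2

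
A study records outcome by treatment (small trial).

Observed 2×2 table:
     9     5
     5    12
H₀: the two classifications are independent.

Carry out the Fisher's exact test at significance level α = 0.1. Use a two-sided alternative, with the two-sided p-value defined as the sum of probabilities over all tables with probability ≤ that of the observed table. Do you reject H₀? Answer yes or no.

Margins: r₁=14, r₂=17, c₁=14, c₂=17, n=31
p_obs = C(14,9)·C(17,5)/C(31,14); sum pmf over tables with pmf ≤ p_obs
p-value (two-sided) = 0.07592
At α=0.1: p < α → reject H₀

reject H₀: yes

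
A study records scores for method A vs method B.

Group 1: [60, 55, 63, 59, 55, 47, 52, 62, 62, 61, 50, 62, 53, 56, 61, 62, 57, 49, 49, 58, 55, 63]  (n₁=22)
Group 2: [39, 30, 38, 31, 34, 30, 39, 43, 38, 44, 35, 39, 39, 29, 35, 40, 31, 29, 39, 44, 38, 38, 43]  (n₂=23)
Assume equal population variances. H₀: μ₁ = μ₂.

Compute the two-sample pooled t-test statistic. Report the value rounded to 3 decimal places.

test statistic = 13.560

x̄₁=56.864, s₁=5.111, n₁=22
x̄₂=36.739, s₂=4.845, n₂=23
s_p² = [21·5.111² + 22·4.845²]/43 = 24.7680
SE = √(s_p²·(1/22+1/23)) = 1.4841
t = (56.864−36.739)/1.4841 = 13.5596
df = 43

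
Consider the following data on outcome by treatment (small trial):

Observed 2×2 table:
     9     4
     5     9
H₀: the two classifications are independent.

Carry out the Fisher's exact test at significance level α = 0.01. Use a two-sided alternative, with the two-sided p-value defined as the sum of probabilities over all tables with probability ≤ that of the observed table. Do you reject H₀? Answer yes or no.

reject H₀: no

Margins: r₁=13, r₂=14, c₁=14, c₂=13, n=27
p_obs = C(13,9)·C(14,5)/C(27,14); sum pmf over tables with pmf ≤ p_obs
p-value (two-sided) = 0.12835
At α=0.01: p ≥ α → fail to reject H₀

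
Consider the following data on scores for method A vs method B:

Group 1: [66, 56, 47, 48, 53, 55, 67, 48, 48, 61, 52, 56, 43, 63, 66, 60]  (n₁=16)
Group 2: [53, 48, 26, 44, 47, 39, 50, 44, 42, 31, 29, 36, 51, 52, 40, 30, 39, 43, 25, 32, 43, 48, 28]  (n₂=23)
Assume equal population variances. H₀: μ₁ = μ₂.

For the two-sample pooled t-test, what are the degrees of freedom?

degrees of freedom = 37

df = n₁ + n₂ − 2 = 16 + 23 − 2 = 37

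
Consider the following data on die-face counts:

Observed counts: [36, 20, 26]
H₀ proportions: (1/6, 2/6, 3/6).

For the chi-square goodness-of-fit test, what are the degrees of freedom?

df = k − 1 = 3 − 1 = 2

degrees of freedom = 2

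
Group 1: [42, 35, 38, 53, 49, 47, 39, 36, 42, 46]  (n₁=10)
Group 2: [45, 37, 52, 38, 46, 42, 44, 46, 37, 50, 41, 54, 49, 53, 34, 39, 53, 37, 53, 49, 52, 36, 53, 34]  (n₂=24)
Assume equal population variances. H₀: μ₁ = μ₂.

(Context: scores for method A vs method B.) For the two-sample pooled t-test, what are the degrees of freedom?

degrees of freedom = 32

df = n₁ + n₂ − 2 = 10 + 24 − 2 = 32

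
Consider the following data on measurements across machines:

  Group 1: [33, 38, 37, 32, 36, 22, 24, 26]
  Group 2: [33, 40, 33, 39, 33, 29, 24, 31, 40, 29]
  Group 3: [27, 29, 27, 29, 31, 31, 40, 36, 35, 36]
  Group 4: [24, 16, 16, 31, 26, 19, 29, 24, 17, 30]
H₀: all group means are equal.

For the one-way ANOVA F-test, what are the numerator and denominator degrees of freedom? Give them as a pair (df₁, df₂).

k = 4 groups, N = 38 total
df = (k−1, N−k) = (4−1, 38−4) = (3, 34)

degrees of freedom = [3, 34]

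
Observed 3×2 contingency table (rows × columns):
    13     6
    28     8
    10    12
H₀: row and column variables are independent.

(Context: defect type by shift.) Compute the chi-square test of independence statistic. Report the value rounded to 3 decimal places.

Row totals [19, 36, 22], col totals [51, 26], n=77
χ² = (13−12.58)²/12.58 + (6−6.42)²/6.42 + (28−23.84)²/23.84 + (8−12.16)²/12.16 + (10−14.57)²/14.57 + (12−7.43)²/7.43 = 6.4331
df = 2

test statistic = 6.433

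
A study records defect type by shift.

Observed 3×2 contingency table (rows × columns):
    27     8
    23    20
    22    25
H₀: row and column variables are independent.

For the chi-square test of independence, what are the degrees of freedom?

df = (r−1)(c−1) = (3−1)·(2−1) = 2

degrees of freedom = 2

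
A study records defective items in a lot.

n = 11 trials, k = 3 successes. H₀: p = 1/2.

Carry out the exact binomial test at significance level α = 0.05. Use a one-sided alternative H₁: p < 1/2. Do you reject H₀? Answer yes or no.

Exact binomial: n=11, k=3, p₀=1/2=0.5000
P(X≤3) from Σ C(n,i)·p₀^i·(1−p₀)^(n−i)
p-value (one-sided, H₁ less) = 0.11328
At α=0.05: p ≥ α → fail to reject H₀

reject H₀: no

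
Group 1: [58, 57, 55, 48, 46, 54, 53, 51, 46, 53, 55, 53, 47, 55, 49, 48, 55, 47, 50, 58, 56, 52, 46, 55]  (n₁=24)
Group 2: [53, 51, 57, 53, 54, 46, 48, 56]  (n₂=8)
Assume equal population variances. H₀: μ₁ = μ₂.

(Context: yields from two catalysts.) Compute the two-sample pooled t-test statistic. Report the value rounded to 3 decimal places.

x̄₁=51.958, s₁=4.005, n₁=24
x̄₂=52.250, s₂=3.770, n₂=8
s_p² = [23·4.005² + 7·3.770²]/30 = 15.6153
SE = √(s_p²·(1/24+1/8)) = 1.6132
t = (51.958−52.250)/1.6132 = -0.1808
df = 30

test statistic = -0.181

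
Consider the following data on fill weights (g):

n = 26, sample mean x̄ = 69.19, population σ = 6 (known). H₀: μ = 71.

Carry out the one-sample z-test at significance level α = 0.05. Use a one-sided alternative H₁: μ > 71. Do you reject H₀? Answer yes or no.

reject H₀: no

SE = σ/√n = 6/√26 = 1.1767
z = (x̄−μ₀)/SE = (69.19−71)/1.1767 = -1.5382
p-value (one-sided, H₁ greater) = 0.93800
At α=0.05: p ≥ α → fail to reject H₀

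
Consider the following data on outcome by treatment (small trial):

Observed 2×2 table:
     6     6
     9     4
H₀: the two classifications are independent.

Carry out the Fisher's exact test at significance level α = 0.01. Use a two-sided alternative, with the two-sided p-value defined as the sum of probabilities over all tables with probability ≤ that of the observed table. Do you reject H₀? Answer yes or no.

reject H₀: no

Margins: r₁=12, r₂=13, c₁=15, c₂=10, n=25
p_obs = C(12,6)·C(13,9)/C(25,15); sum pmf over tables with pmf ≤ p_obs
p-value (two-sided) = 0.42831
At α=0.01: p ≥ α → fail to reject H₀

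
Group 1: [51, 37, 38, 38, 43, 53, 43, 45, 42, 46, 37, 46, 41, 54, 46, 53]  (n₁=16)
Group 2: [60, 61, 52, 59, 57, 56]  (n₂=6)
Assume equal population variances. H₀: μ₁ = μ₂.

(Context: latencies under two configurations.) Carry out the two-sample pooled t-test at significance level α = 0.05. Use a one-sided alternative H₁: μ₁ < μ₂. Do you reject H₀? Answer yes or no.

x̄₁=44.562, s₁=5.796, n₁=16
x̄₂=57.500, s₂=3.271, n₂=6
s_p² = [15·5.796² + 5·3.271²]/20 = 27.8719
SE = √(s_p²·(1/16+1/6)) = 2.5273
t = (44.562−57.500)/2.5273 = -5.1191
df = 20
p-value (one-sided, H₁ less) = 0.00003
At α=0.05: p < α → reject H₀

reject H₀: yes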